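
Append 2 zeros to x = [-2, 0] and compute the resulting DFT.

Original 2-point DFT: [-2, -2]
Zero-padded 4-point DFT provides frequency interpolation.

DFT_4([x, 0, ...]) = [-2, -2, -2, -2]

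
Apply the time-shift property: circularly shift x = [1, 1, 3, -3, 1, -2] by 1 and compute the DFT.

Time shift by 1: X_shifted[k] = ω_6^(1k) · X[k]
Shifted x = [-2, 1, 1, 3, -3, 1]

DFT(x[n-1]) = [1, -3.0000-3.4641i, 1.0000+3.4641i, -9, 1.0000-3.4641i, -3.0000+3.4641i]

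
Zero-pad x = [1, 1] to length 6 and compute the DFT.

Original 2-point DFT: [2, 0]
Zero-padded 6-point DFT provides frequency interpolation.

DFT_6([x, 0, ...]) = [2, 1.5000-0.8660i, 0.5000-0.8660i, 0, 0.5000+0.8660i, 1.5000+0.8660i]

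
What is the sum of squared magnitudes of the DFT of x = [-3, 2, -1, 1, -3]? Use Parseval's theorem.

Parseval: Σ|x[n]|² = (1/N)Σ|X[k]|², so Σ|X[k]|² = N·Σ|x[n]|² = 5·24.0000

Σ|X[k]|² = N·Σ|x[n]|² = 5·24.0000 = 120.0000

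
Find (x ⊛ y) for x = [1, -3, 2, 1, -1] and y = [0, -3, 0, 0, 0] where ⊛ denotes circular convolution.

(x ⊛ y)[n] = Σ(m=0 to 4) x[m] · y[(n-m) mod 5]

Computing each output sample:
(x ⊛ y)[0] = 3
(x ⊛ y)[1] = -3
(x ⊛ y)[2] = 9
(x ⊛ y)[3] = -6
(x ⊛ y)[4] = -3

x ⊛ y = [3, -3, 9, -6, -3]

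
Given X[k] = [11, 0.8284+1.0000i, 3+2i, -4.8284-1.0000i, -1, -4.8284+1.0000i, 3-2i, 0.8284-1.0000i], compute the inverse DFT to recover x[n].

x[n] = (1/8) Σ(k=0 to 7) X[k] · e^(2πikn/8)

Computing each x[n]:
x[0] = 1
x[1] = 2
x[2] = 0
x[3] = 1
x[4] = 3
x[5] = 0
x[6] = 1
x[7] = 3

x = [1, 2, 0, 1, 3, 0, 1, 3]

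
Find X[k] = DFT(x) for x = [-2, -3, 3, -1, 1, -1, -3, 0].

X[k] = Σ(n=0 to 7) x[n] · ω_8^(nk)
where ω_8 = e^(-2πi/8)

Computing each X[k]:
X[0] = -6
X[1] = -3.7071-3.8787i
X[2] = -1+3i
X[3] = -2.2929+8.1213i
X[4] = 4
X[5] = -2.2929-8.1213i
X[6] = -1-3i
X[7] = -3.7071+3.8787i

X = [-6, -3.7071-3.8787i, -1+3i, -2.2929+8.1213i, 4, -2.2929-8.1213i, -1-3i, -3.7071+3.8787i]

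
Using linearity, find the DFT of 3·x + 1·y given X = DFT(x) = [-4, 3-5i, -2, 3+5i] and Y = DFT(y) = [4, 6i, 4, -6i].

By linearity: DFT(3x + 1y) = 3·DFT(x) + 1·DFT(y)
= 3·[-4, 3-5i, -2, 3+5i] + 1·[4, 6i, 4, -6i]

Computing element-wise:
Z[0] = 3·(-4) + 1·(4) = -8
Z[1] = 3·(3-5i) + 1·(6i) = 9-9i
Z[2] = 3·(-2) + 1·(4) = -2
Z[3] = 3·(3+5i) + 1·(-6i) = 9+9i

DFT(3x + 1y) = 3·X + 1·Y = [-8, 9-9i, -2, 9+9i]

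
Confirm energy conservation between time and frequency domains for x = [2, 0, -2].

Time domain:
Σ|x[n]|² = |2|² + |0|² + |-2|² = 8.0000

Frequency domain:
(1/3)Σ|X[k]|² = (1/3)(|0|² + |3.0000-1.7321i|² + |3.0000+1.7321i|²) = (1/3)·24.0000 = 8.0000

Both sides agree, confirming Parseval's theorem.

Σ|x[n]|² = (1/N)Σ|X[k]|² = 8.0000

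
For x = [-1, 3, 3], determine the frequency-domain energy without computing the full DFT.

Parseval: Σ|x[n]|² = (1/N)Σ|X[k]|², so Σ|X[k]|² = N·Σ|x[n]|² = 3·19.0000

Σ|X[k]|² = N·Σ|x[n]|² = 3·19.0000 = 57.0000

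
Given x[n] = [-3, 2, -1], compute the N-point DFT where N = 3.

X[k] = Σ(n=0 to 2) x[n] · ω_3^(nk)
where ω_3 = e^(-2πi/3)

Computing each X[k]:
X[0] = -2
X[1] = -3.5000-2.5981i
X[2] = -3.5000+2.5981i

X = [-2, -3.5000-2.5981i, -3.5000+2.5981i]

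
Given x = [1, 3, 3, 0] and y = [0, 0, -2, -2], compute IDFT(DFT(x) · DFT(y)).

(x ⊛ y)[n] = Σ(m=0 to 3) x[m] · y[(n-m) mod 4]

Computing each output sample:
(x ⊛ y)[0] = -12
(x ⊛ y)[1] = -6
(x ⊛ y)[2] = -2
(x ⊛ y)[3] = -8

x ⊛ y = [-12, -6, -2, -8]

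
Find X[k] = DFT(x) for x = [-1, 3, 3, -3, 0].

X[k] = Σ(n=0 to 4) x[n] · ω_5^(nk)
where ω_5 = e^(-2πi/5)

Computing each X[k]:
X[0] = 2
X[1] = -0.0729-6.3799i
X[2] = -3.4271+3.9430i
X[3] = -3.4271-3.9430i
X[4] = -0.0729+6.3799i

X = [2, -0.0729-6.3799i, -3.4271+3.9430i, -3.4271-3.9430i, -0.0729+6.3799i]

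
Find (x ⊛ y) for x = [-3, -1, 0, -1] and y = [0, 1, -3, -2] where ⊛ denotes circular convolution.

(x ⊛ y)[n] = Σ(m=0 to 3) x[m] · y[(n-m) mod 4]

Computing each output sample:
(x ⊛ y)[0] = 1
(x ⊛ y)[1] = 0
(x ⊛ y)[2] = 10
(x ⊛ y)[3] = 9

x ⊛ y = [1, 0, 10, 9]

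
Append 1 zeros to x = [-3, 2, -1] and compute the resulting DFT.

Original 3-point DFT: [-2, -3.5000-2.5981i, -3.5000+2.5981i]
Zero-padded 4-point DFT provides frequency interpolation.

DFT_4([x, 0, ...]) = [-2, -2-2i, -6, -2+2i]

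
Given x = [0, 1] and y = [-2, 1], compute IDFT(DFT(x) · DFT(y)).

(x ⊛ y)[n] = Σ(m=0 to 1) x[m] · y[(n-m) mod 2]

Computing each output sample:
(x ⊛ y)[0] = 1
(x ⊛ y)[1] = -2

x ⊛ y = [1, -2]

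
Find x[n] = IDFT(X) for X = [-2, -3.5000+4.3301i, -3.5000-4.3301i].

x[n] = (1/3) Σ(k=0 to 2) X[k] · e^(2πikn/3)

Computing each x[n]:
x[0] = -3
x[1] = -2
x[2] = 3

x = [-3, -2, 3]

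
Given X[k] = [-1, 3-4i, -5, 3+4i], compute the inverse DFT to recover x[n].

x[n] = (1/4) Σ(k=0 to 3) X[k] · e^(2πikn/4)

Computing each x[n]:
x[0] = 0
x[1] = 3
x[2] = -3
x[3] = -1

x = [0, 3, -3, -1]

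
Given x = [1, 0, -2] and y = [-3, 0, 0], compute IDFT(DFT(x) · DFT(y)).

(x ⊛ y)[n] = Σ(m=0 to 2) x[m] · y[(n-m) mod 3]

Computing each output sample:
(x ⊛ y)[0] = -3
(x ⊛ y)[1] = 0
(x ⊛ y)[2] = 6

x ⊛ y = [-3, 0, 6]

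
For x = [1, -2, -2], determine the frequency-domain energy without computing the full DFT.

Parseval: Σ|x[n]|² = (1/N)Σ|X[k]|², so Σ|X[k]|² = N·Σ|x[n]|² = 3·9.0000

Σ|X[k]|² = N·Σ|x[n]|² = 3·9.0000 = 27.0000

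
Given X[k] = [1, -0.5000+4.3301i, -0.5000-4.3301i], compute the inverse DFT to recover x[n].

x[n] = (1/3) Σ(k=0 to 2) X[k] · e^(2πikn/3)

Computing each x[n]:
x[0] = 0
x[1] = -2
x[2] = 3

x = [0, -2, 3]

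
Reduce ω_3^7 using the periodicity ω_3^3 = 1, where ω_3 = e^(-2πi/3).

Since ω_3^3 = 1, powers reduce modulo 3.
7 mod 3 = 1
So ω_3^7 = ω_3^1 = e^(-2πi·1/3)

ω_3^7 = ω_3^1 = -0.5000-0.8660i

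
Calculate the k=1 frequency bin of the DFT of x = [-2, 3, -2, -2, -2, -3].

X[1] = Σ(n=0 to 5) x[n] · ω_6^(1n) where ω_6 = e^(-2πi/6)
= (-2)·ω_6^0 + (3)·ω_6^1 + (-2)·ω_6^2 + (-2)·ω_6^3 + (-2)·ω_6^4 + (-3)·ω_6^5

X[1] = 2.0000-5.1962i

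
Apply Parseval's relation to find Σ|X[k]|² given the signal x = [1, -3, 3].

Parseval: Σ|x[n]|² = (1/N)Σ|X[k]|², so Σ|X[k]|² = N·Σ|x[n]|² = 3·19.0000

Σ|X[k]|² = N·Σ|x[n]|² = 3·19.0000 = 57.0000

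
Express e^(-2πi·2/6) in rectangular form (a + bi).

ω_6^2 = e^(-2πi·2/6)
= cos(-2π·2/6) + i·sin(-2π·2/6)
= cos(-4π/6) + i·sin(-4π/6)

ω_6^2 = cos(-4π/6) + i·sin(-4π/6) = -0.5000-0.8660i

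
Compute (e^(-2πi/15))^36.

Since ω_15^15 = 1, powers reduce modulo 15.
36 mod 15 = 6
So ω_15^36 = ω_15^6 = e^(-2πi·6/15)

ω_15^36 = ω_15^6 = -0.8090-0.5878i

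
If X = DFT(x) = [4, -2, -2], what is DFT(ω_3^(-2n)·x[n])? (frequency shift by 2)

Modulation property: DFT(ω_3^(-2n)·x[n]) = X[(k-2) mod 3], so circularly shift X by 2 positions.

X[k-2] = [-2, -2, 4]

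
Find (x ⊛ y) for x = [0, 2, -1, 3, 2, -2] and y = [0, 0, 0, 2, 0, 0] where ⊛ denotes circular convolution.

(x ⊛ y)[n] = Σ(m=0 to 5) x[m] · y[(n-m) mod 6]

Computing each output sample:
(x ⊛ y)[0] = 6
(x ⊛ y)[1] = 4
(x ⊛ y)[2] = -4
(x ⊛ y)[3] = 0
(x ⊛ y)[4] = 4
(x ⊛ y)[5] = -2

x ⊛ y = [6, 4, -4, 0, 4, -2]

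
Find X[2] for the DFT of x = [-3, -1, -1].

X[2] = Σ(n=0 to 2) x[n] · ω_3^(2n) where ω_3 = e^(-2πi/3)
= (-3)·ω_3^0 + (-1)·ω_3^2 + (-1)·ω_3^4

X[2] = -2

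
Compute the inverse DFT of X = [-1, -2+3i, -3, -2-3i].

x[n] = (1/4) Σ(k=0 to 3) X[k] · e^(2πikn/4)

Computing each x[n]:
x[0] = -2
x[1] = -1
x[2] = 0
x[3] = 2

x = [-2, -1, 0, 2]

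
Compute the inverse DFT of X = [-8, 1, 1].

x[n] = (1/3) Σ(k=0 to 2) X[k] · e^(2πikn/3)

Computing each x[n]:
x[0] = -2
x[1] = -3
x[2] = -3

x = [-2, -3, -3]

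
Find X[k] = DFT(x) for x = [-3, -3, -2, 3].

X[k] = Σ(n=0 to 3) x[n] · ω_4^(nk)
where ω_4 = e^(-2πi/4)

Computing each X[k]:
X[0] = -5
X[1] = -1+6i
X[2] = -5
X[3] = -1-6i

X = [-5, -1+6i, -5, -1-6i]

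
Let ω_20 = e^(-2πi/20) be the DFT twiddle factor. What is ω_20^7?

ω_20^7 = e^(-2πi·7/20)
= cos(-2π·7/20) + i·sin(-2π·7/20)
= cos(-14π/20) + i·sin(-14π/20)

ω_20^7 = cos(-14π/20) + i·sin(-14π/20) = -0.5878-0.8090i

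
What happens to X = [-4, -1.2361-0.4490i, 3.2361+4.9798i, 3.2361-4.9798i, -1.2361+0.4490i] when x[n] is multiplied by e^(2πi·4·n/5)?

Modulation property: DFT(ω_5^(-4n)·x[n]) = X[(k-4) mod 5], so circularly shift X by 4 positions.

X[k-4] = [-1.2361-0.4490i, 3.2361+4.9798i, 3.2361-4.9798i, -1.2361+0.4490i, -4]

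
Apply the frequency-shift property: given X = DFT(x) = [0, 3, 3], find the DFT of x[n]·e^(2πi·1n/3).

Modulation property: DFT(ω_3^(-1n)·x[n]) = X[(k-1) mod 3], so circularly shift X by 1 positions.

X[k-1] = [3, 0, 3]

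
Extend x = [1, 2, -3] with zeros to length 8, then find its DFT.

Original 3-point DFT: [0, 1.5000-4.3301i, 1.5000+4.3301i]
Zero-padded 8-point DFT provides frequency interpolation.

DFT_8([x, 0, ...]) = [0, 2.4142+1.5858i, 4-2i, -0.4142-4.4142i, -4, -0.4142+4.4142i, 4+2i, 2.4142-1.5858i]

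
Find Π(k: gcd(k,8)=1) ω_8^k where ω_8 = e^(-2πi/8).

The primitive 8th roots of unity are ω_8^k for k coprime to 8: k ∈ {1, 3, 5, 7}
Their product equals the constant term of the cyclotomic polynomial Φ_8(x) up to sign.
For n ≥ 3, the product of all primitive nth roots of unity is 1. (For n=1 it is 1; for n=2 it is -1.)

1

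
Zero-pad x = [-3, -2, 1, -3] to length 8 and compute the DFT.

Original 4-point DFT: [-7, -4-1i, 3, -4+1i]
Zero-padded 8-point DFT provides frequency interpolation.

DFT_8([x, 0, ...]) = [-7, -2.2929+2.5355i, -4-1i, -3.7071+4.5355i, 3, -3.7071-4.5355i, -4+1i, -2.2929-2.5355i]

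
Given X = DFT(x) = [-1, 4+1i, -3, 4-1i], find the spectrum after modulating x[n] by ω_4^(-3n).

Modulation property: DFT(ω_4^(-3n)·x[n]) = X[(k-3) mod 4], so circularly shift X by 3 positions.

X[k-3] = [4+1i, -3, 4-1i, -1]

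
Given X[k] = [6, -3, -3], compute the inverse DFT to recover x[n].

x[n] = (1/3) Σ(k=0 to 2) X[k] · e^(2πikn/3)

Computing each x[n]:
x[0] = 0
x[1] = 3
x[2] = 3

x = [0, 3, 3]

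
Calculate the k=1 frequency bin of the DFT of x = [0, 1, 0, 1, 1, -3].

X[1] = Σ(n=0 to 5) x[n] · ω_6^(1n) where ω_6 = e^(-2πi/6)
= (0)·ω_6^0 + (1)·ω_6^1 + (0)·ω_6^2 + (1)·ω_6^3 + (1)·ω_6^4 + (-3)·ω_6^5

X[1] = -2.5000-2.5981i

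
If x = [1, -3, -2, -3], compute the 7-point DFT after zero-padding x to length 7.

Original 4-point DFT: [-7, 3, 5, 3]
Zero-padded 7-point DFT provides frequency interpolation.

DFT_7([x, 0, ...]) = [-7, 2.2775+5.5970i, 1.5990-0.2885i, 3.1235+2.6628i, 3.1235-2.6628i, 1.5990+0.2885i, 2.2775-5.5970i]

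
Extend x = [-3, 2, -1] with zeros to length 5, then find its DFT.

Original 3-point DFT: [-2, -3.5000-2.5981i, -3.5000+2.5981i]
Zero-padded 5-point DFT provides frequency interpolation.

DFT_5([x, 0, ...]) = [-2, -1.5729-1.3143i, -4.9271-2.1266i, -4.9271+2.1266i, -1.5729+1.3143i]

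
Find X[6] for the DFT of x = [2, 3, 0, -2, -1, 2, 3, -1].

X[6] = Σ(n=0 to 7) x[n] · ω_8^(6n) where ω_8 = e^(-2πi/8)
= (2)·ω_8^0 + (3)·ω_8^6 + (0)·ω_8^12 + (-2)·ω_8^18 + (-1)·ω_8^24 + (2)·ω_8^30 + (3)·ω_8^36 + (-1)·ω_8^42

X[6] = -2+8i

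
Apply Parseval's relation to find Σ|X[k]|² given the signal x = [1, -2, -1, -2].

Parseval: Σ|x[n]|² = (1/N)Σ|X[k]|², so Σ|X[k]|² = N·Σ|x[n]|² = 4·10.0000

Σ|X[k]|² = N·Σ|x[n]|² = 4·10.0000 = 40.0000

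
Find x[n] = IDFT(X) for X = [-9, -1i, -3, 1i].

x[n] = (1/4) Σ(k=0 to 3) X[k] · e^(2πikn/4)

Computing each x[n]:
x[0] = -3
x[1] = -1
x[2] = -3
x[3] = -2

x = [-3, -1, -3, -2]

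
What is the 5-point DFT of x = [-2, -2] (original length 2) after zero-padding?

Original 2-point DFT: [-4, 0]
Zero-padded 5-point DFT provides frequency interpolation.

DFT_5([x, 0, ...]) = [-4, -2.6180+1.9021i, -0.3820+1.1756i, -0.3820-1.1756i, -2.6180-1.9021i]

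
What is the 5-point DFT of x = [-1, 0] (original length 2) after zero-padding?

Original 2-point DFT: [-1, -1]
Zero-padded 5-point DFT provides frequency interpolation.

DFT_5([x, 0, ...]) = [-1, -1, -1, -1, -1]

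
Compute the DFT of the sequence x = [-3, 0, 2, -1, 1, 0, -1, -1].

X[k] = Σ(n=0 to 7) x[n] · ω_8^(nk)
where ω_8 = e^(-2πi/8)

Computing each X[k]:
X[0] = -3
X[1] = -4-3i
X[2] = -3-2i
X[3] = -4+3i
X[4] = 1
X[5] = -4-3i
X[6] = -3+2i
X[7] = -4+3i

X = [-3, -4-3i, -3-2i, -4+3i, 1, -4-3i, -3+2i, -4+3i]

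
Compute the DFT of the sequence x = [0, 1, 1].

X[k] = Σ(n=0 to 2) x[n] · ω_3^(nk)
where ω_3 = e^(-2πi/3)

Computing each X[k]:
X[0] = 2
X[1] = -1
X[2] = -1

X = [2, -1, -1]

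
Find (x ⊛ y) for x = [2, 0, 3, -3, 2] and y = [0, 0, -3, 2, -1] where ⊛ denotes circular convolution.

(x ⊛ y)[n] = Σ(m=0 to 4) x[m] · y[(n-m) mod 5]

Computing each output sample:
(x ⊛ y)[0] = 15
(x ⊛ y)[1] = -15
(x ⊛ y)[2] = 1
(x ⊛ y)[3] = 2
(x ⊛ y)[4] = -11

x ⊛ y = [15, -15, 1, 2, -11]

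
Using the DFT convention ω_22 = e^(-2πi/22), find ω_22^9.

ω_22^9 = e^(-2πi·9/22)
= cos(-2π·9/22) + i·sin(-2π·9/22)
= cos(-18π/22) + i·sin(-18π/22)

ω_22^9 = cos(-18π/22) + i·sin(-18π/22) = -0.8413-0.5406i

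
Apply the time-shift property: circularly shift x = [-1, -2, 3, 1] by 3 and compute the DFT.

Time shift by 3: X_shifted[k] = ω_4^(3k) · X[k]
Shifted x = [-2, 3, 1, -1]

DFT(x[n-3]) = [1, -3-4i, -3, -3+4i]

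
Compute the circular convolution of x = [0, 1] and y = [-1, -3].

(x ⊛ y)[n] = Σ(m=0 to 1) x[m] · y[(n-m) mod 2]

Computing each output sample:
(x ⊛ y)[0] = -3
(x ⊛ y)[1] = -1

x ⊛ y = [-3, -1]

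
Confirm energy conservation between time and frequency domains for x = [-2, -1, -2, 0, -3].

Time domain:
Σ|x[n]|² = |-2|² + |-1|² + |-2|² + |0|² + |-3|² = 18.0000

Frequency domain:
(1/5)Σ|X[k]|² = (1/5)(|-8|² + |-1.6180-0.7265i|² + |0.6180-3.0777i|² + |0.6180+3.0777i|² + |-1.6180+0.7265i|²) = (1/5)·90.0000 = 18.0000

Both sides agree, confirming Parseval's theorem.

Σ|x[n]|² = (1/N)Σ|X[k]|² = 18.0000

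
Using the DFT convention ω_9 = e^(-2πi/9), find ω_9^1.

ω_9^1 = e^(-2πi·1/9)
= cos(-2π·1/9) + i·sin(-2π·1/9)
= cos(-2π/9) + i·sin(-2π/9)

ω_9^1 = cos(-2π/9) + i·sin(-2π/9) = 0.7660-0.6428i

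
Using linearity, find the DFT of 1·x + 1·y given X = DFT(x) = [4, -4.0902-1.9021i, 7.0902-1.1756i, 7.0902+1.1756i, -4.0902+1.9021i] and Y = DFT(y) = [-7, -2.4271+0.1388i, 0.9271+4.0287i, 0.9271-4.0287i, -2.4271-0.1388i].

By linearity: DFT(1x + 1y) = 1·DFT(x) + 1·DFT(y)
= 1·[4, -4.0902-1.9021i, 7.0902-1.1756i, 7.0902+1.1756i, -4.0902+1.9021i] + 1·[-7, -2.4271+0.1388i, 0.9271+4.0287i, 0.9271-4.0287i, -2.4271-0.1388i]

Computing element-wise:
Z[0] = 1·(4) + 1·(-7) = -3
Z[1] = 1·(-4.0902-1.9021i) + 1·(-2.4271+0.1388i) = -6.5173-1.7633i
Z[2] = 1·(7.0902-1.1756i) + 1·(0.9271+4.0287i) = 8.0173+2.8531i
Z[3] = 1·(7.0902+1.1756i) + 1·(0.9271-4.0287i) = 8.0173-2.8531i
Z[4] = 1·(-4.0902+1.9021i) + 1·(-2.4271-0.1388i) = -6.5173+1.7633i

DFT(1x + 1y) = 1·X + 1·Y = [-3, -6.5173-1.7633i, 8.0173+2.8531i, 8.0173-2.8531i, -6.5173+1.7633i]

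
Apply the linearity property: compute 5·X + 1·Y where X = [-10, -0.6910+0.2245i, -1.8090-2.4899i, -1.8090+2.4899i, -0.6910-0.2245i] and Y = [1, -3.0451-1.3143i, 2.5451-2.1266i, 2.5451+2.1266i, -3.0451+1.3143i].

By linearity: DFT(5x + 1y) = 5·DFT(x) + 1·DFT(y)
= 5·[-10, -0.6910+0.2245i, -1.8090-2.4899i, -1.8090+2.4899i, -0.6910-0.2245i] + 1·[1, -3.0451-1.3143i, 2.5451-2.1266i, 2.5451+2.1266i, -3.0451+1.3143i]

Computing element-wise:
Z[0] = 5·(-10) + 1·(1) = -49
Z[1] = 5·(-0.6910+0.2245i) + 1·(-3.0451-1.3143i) = -6.5001-0.1918i
Z[2] = 5·(-1.8090-2.4899i) + 1·(2.5451-2.1266i) = -6.4999-14.5761i
Z[3] = 5·(-1.8090+2.4899i) + 1·(2.5451+2.1266i) = -6.4999+14.5761i
Z[4] = 5·(-0.6910-0.2245i) + 1·(-3.0451+1.3143i) = -6.5001+0.1918i

DFT(5x + 1y) = 5·X + 1·Y = [-49, -6.5001-0.1918i, -6.4999-14.5761i, -6.4999+14.5761i, -6.5001+0.1918i]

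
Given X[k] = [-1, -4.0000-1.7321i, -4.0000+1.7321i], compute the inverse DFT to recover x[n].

x[n] = (1/3) Σ(k=0 to 2) X[k] · e^(2πikn/3)

Computing each x[n]:
x[0] = -3
x[1] = 2
x[2] = 0

x = [-3, 2, 0]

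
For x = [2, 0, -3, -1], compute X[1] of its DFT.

X[1] = Σ(n=0 to 3) x[n] · ω_4^(1n) where ω_4 = e^(-2πi/4)
= (2)·ω_4^0 + (0)·ω_4^1 + (-3)·ω_4^2 + (-1)·ω_4^3

X[1] = 5-1i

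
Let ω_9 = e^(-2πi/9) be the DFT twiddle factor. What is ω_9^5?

ω_9^5 = e^(-2πi·5/9)
= cos(-2π·5/9) + i·sin(-2π·5/9)
= cos(-10π/9) + i·sin(-10π/9)

ω_9^5 = cos(-10π/9) + i·sin(-10π/9) = -0.9397+0.3420i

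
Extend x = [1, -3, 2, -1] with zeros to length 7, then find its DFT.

Original 4-point DFT: [-1, -1+2i, 7, -1-2i]
Zero-padded 7-point DFT provides frequency interpolation.

DFT_7([x, 0, ...]) = [-1, -0.4145+0.8295i, -0.7579+3.0107i, 5.1724+3.8402i, 5.1724-3.8402i, -0.7579-3.0107i, -0.4145-0.8295i]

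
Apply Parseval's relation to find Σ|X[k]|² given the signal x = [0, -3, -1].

Parseval: Σ|x[n]|² = (1/N)Σ|X[k]|², so Σ|X[k]|² = N·Σ|x[n]|² = 3·10.0000

Σ|X[k]|² = N·Σ|x[n]|² = 3·10.0000 = 30.0000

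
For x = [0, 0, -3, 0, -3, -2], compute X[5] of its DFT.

X[5] = Σ(n=0 to 5) x[n] · ω_6^(5n) where ω_6 = e^(-2πi/6)
= (0)·ω_6^0 + (0)·ω_6^5 + (-3)·ω_6^10 + (0)·ω_6^15 + (-3)·ω_6^20 + (-2)·ω_6^25

X[5] = 2.0000+1.7321i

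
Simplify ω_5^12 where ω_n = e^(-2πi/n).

Since ω_5^5 = 1, powers reduce modulo 5.
12 mod 5 = 2
So ω_5^12 = ω_5^2 = e^(-2πi·2/5)

ω_5^12 = ω_5^2 = -0.8090-0.5878i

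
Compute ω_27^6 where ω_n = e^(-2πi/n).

ω_27^6 = e^(-2πi·6/27)
= cos(-2π·6/27) + i·sin(-2π·6/27)
= cos(-12π/27) + i·sin(-12π/27)

ω_27^6 = cos(-12π/27) + i·sin(-12π/27) = 0.1736-0.9848i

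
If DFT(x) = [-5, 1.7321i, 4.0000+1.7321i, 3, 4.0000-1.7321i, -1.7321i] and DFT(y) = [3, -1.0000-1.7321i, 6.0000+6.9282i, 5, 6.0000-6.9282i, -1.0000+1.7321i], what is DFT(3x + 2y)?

By linearity: DFT(3x + 2y) = 3·DFT(x) + 2·DFT(y)
= 3·[-5, 1.7321i, 4.0000+1.7321i, 3, 4.0000-1.7321i, -1.7321i] + 2·[3, -1.0000-1.7321i, 6.0000+6.9282i, 5, 6.0000-6.9282i, -1.0000+1.7321i]

Computing element-wise:
Z[0] = 3·(-5) + 2·(3) = -9
Z[1] = 3·(1.7321i) + 2·(-1.0000-1.7321i) = -2.0000+1.7321i
Z[2] = 3·(4.0000+1.7321i) + 2·(6.0000+6.9282i) = 24.0000+19.0527i
Z[3] = 3·(3) + 2·(5) = 19
Z[4] = 3·(4.0000-1.7321i) + 2·(6.0000-6.9282i) = 24.0000-19.0527i
Z[5] = 3·(-1.7321i) + 2·(-1.0000+1.7321i) = -2.0000-1.7321i

DFT(3x + 2y) = 3·X + 2·Y = [-9, -2.0000+1.7321i, 24.0000+19.0527i, 19, 24.0000-19.0527i, -2.0000-1.7321i]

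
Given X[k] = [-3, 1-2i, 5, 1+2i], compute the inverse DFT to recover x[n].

x[n] = (1/4) Σ(k=0 to 3) X[k] · e^(2πikn/4)

Computing each x[n]:
x[0] = 1
x[1] = -1
x[2] = 0
x[3] = -3

x = [1, -1, 0, -3]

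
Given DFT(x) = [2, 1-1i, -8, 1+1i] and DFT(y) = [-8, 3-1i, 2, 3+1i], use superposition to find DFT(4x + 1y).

By linearity: DFT(4x + 1y) = 4·DFT(x) + 1·DFT(y)
= 4·[2, 1-1i, -8, 1+1i] + 1·[-8, 3-1i, 2, 3+1i]

Computing element-wise:
Z[0] = 4·(2) + 1·(-8) = 0
Z[1] = 4·(1-1i) + 1·(3-1i) = 7-5i
Z[2] = 4·(-8) + 1·(2) = -30
Z[3] = 4·(1+1i) + 1·(3+1i) = 7+5i

DFT(4x + 1y) = 4·X + 1·Y = [0, 7-5i, -30, 7+5i]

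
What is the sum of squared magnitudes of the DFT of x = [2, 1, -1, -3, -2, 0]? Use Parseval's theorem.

Parseval: Σ|x[n]|² = (1/N)Σ|X[k]|², so Σ|X[k]|² = N·Σ|x[n]|² = 6·19.0000

Σ|X[k]|² = N·Σ|x[n]|² = 6·19.0000 = 114.0000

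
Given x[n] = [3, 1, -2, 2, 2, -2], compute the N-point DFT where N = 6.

X[k] = Σ(n=0 to 5) x[n] · ω_6^(nk)
where ω_6 = e^(-2πi/6)

Computing each X[k]:
X[0] = 4
X[1] = 0.5000+0.8660i
X[2] = 5.5000-6.0622i
X[3] = 2
X[4] = 5.5000+6.0622i
X[5] = 0.5000-0.8660i

X = [4, 0.5000+0.8660i, 5.5000-6.0622i, 2, 5.5000+6.0622i, 0.5000-0.8660i]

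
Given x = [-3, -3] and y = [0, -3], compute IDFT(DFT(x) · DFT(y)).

(x ⊛ y)[n] = Σ(m=0 to 1) x[m] · y[(n-m) mod 2]

Computing each output sample:
(x ⊛ y)[0] = 9
(x ⊛ y)[1] = 9

x ⊛ y = [9, 9]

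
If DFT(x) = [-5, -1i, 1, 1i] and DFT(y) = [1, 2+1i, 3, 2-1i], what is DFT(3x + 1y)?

By linearity: DFT(3x + 1y) = 3·DFT(x) + 1·DFT(y)
= 3·[-5, -1i, 1, 1i] + 1·[1, 2+1i, 3, 2-1i]

Computing element-wise:
Z[0] = 3·(-5) + 1·(1) = -14
Z[1] = 3·(-1i) + 1·(2+1i) = 2-2i
Z[2] = 3·(1) + 1·(3) = 6
Z[3] = 3·(1i) + 1·(2-1i) = 2+2i

DFT(3x + 1y) = 3·X + 1·Y = [-14, 2-2i, 6, 2+2i]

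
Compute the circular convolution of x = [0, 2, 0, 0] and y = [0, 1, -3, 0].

(x ⊛ y)[n] = Σ(m=0 to 3) x[m] · y[(n-m) mod 4]

Computing each output sample:
(x ⊛ y)[0] = 0
(x ⊛ y)[1] = 0
(x ⊛ y)[2] = 2
(x ⊛ y)[3] = -6

x ⊛ y = [0, 0, 2, -6]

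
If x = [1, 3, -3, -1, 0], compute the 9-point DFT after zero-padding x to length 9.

Original 5-point DFT: [0, 5.1631-1.6776i, -2.6631-3.6655i, -2.6631+3.6655i, 5.1631+1.6776i]
Zero-padded 9-point DFT provides frequency interpolation.

DFT_9([x, 0, ...]) = [0, 3.2772+1.8921i, 4.8400-2.7944i, -5.1962i, -3.6172-2.0884i, -3.6172+2.0884i, 5.1962i, 4.8400+2.7944i, 3.2772-1.8921i]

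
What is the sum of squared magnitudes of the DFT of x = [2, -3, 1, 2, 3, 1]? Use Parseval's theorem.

Parseval: Σ|x[n]|² = (1/N)Σ|X[k]|², so Σ|X[k]|² = N·Σ|x[n]|² = 6·28.0000

Σ|X[k]|² = N·Σ|x[n]|² = 6·28.0000 = 168.0000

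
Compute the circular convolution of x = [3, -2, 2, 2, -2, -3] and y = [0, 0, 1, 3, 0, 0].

(x ⊛ y)[n] = Σ(m=0 to 5) x[m] · y[(n-m) mod 6]

Computing each output sample:
(x ⊛ y)[0] = 4
(x ⊛ y)[1] = -9
(x ⊛ y)[2] = -6
(x ⊛ y)[3] = 7
(x ⊛ y)[4] = -4
(x ⊛ y)[5] = 8

x ⊛ y = [4, -9, -6, 7, -4, 8]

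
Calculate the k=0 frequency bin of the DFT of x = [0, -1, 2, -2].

X[0] = Σ(n=0 to 3) x[n] · ω_4^0 = Σ x[n]
= (0) + (-1) + (2) + (-2)

X[0] = -1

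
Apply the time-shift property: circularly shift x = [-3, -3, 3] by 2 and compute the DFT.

Time shift by 2: X_shifted[k] = ω_3^(2k) · X[k]
Shifted x = [-3, 3, -3]

DFT(x[n-2]) = [-3, -3.0000-5.1962i, -3.0000+5.1962i]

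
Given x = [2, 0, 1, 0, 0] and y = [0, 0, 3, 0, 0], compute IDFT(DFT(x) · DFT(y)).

(x ⊛ y)[n] = Σ(m=0 to 4) x[m] · y[(n-m) mod 5]

Computing each output sample:
(x ⊛ y)[0] = 0
(x ⊛ y)[1] = 0
(x ⊛ y)[2] = 6
(x ⊛ y)[3] = 0
(x ⊛ y)[4] = 3

x ⊛ y = [0, 0, 6, 0, 3]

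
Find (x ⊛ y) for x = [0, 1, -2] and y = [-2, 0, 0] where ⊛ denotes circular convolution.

(x ⊛ y)[n] = Σ(m=0 to 2) x[m] · y[(n-m) mod 3]

Computing each output sample:
(x ⊛ y)[0] = 0
(x ⊛ y)[1] = -2
(x ⊛ y)[2] = 4

x ⊛ y = [0, -2, 4]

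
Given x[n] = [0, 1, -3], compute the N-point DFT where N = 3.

X[k] = Σ(n=0 to 2) x[n] · ω_3^(nk)
where ω_3 = e^(-2πi/3)

Computing each X[k]:
X[0] = -2
X[1] = 1.0000-3.4641i
X[2] = 1.0000+3.4641i

X = [-2, 1.0000-3.4641i, 1.0000+3.4641i]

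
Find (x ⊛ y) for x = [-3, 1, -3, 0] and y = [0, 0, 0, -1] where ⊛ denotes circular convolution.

(x ⊛ y)[n] = Σ(m=0 to 3) x[m] · y[(n-m) mod 4]

Computing each output sample:
(x ⊛ y)[0] = -1
(x ⊛ y)[1] = 3
(x ⊛ y)[2] = 0
(x ⊛ y)[3] = 3

x ⊛ y = [-1, 3, 0, 3]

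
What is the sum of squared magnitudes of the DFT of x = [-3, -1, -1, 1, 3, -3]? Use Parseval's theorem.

Parseval: Σ|x[n]|² = (1/N)Σ|X[k]|², so Σ|X[k]|² = N·Σ|x[n]|² = 6·30.0000

Σ|X[k]|² = N·Σ|x[n]|² = 6·30.0000 = 180.0000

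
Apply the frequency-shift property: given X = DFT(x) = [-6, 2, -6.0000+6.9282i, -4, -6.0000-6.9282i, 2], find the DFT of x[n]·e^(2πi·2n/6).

Modulation property: DFT(ω_6^(-2n)·x[n]) = X[(k-2) mod 6], so circularly shift X by 2 positions.

X[k-2] = [-6.0000-6.9282i, 2, -6, 2, -6.0000+6.9282i, -4]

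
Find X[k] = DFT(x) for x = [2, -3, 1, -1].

X[k] = Σ(n=0 to 3) x[n] · ω_4^(nk)
where ω_4 = e^(-2πi/4)

Computing each X[k]:
X[0] = -1
X[1] = 1+2i
X[2] = 7
X[3] = 1-2i

X = [-1, 1+2i, 7, 1-2i]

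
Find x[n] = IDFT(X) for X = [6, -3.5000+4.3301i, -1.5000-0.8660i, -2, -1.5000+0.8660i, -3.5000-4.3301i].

x[n] = (1/6) Σ(k=0 to 5) X[k] · e^(2πikn/6)

Computing each x[n]:
x[0] = -1
x[1] = 0
x[2] = 0
x[3] = 2
x[4] = 3
x[5] = 2

x = [-1, 0, 0, 2, 3, 2]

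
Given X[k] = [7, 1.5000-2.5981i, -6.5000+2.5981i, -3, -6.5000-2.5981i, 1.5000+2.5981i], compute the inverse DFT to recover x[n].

x[n] = (1/6) Σ(k=0 to 5) X[k] · e^(2πikn/6)

Computing each x[n]:
x[0] = -1
x[1] = 3
x[2] = 3
x[3] = -1
x[4] = 0
x[5] = 3

x = [-1, 3, 3, -1, 0, 3]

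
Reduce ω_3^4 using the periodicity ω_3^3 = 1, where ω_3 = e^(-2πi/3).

Since ω_3^3 = 1, powers reduce modulo 3.
4 mod 3 = 1
So ω_3^4 = ω_3^1 = e^(-2πi·1/3)

ω_3^4 = ω_3^1 = -0.5000-0.8660i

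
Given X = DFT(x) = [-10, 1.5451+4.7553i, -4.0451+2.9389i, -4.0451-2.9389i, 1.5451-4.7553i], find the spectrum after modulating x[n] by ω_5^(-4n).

Modulation property: DFT(ω_5^(-4n)·x[n]) = X[(k-4) mod 5], so circularly shift X by 4 positions.

X[k-4] = [1.5451+4.7553i, -4.0451+2.9389i, -4.0451-2.9389i, 1.5451-4.7553i, -10]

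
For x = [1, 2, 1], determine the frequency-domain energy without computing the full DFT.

Parseval: Σ|x[n]|² = (1/N)Σ|X[k]|², so Σ|X[k]|² = N·Σ|x[n]|² = 3·6.0000

Σ|X[k]|² = N·Σ|x[n]|² = 3·6.0000 = 18.0000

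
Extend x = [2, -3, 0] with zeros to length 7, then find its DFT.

Original 3-point DFT: [-1, 3.5000+2.5981i, 3.5000-2.5981i]
Zero-padded 7-point DFT provides frequency interpolation.

DFT_7([x, 0, ...]) = [-1, 0.1295+2.3455i, 2.6676+2.9248i, 4.7029+1.3017i, 4.7029-1.3017i, 2.6676-2.9248i, 0.1295-2.3455i]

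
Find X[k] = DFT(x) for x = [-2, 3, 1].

X[k] = Σ(n=0 to 2) x[n] · ω_3^(nk)
where ω_3 = e^(-2πi/3)

Computing each X[k]:
X[0] = 2
X[1] = -4.0000-1.7321i
X[2] = -4.0000+1.7321i

X = [2, -4.0000-1.7321i, -4.0000+1.7321i]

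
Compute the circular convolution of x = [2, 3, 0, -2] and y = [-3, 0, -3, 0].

(x ⊛ y)[n] = Σ(m=0 to 3) x[m] · y[(n-m) mod 4]

Computing each output sample:
(x ⊛ y)[0] = -6
(x ⊛ y)[1] = -3
(x ⊛ y)[2] = -6
(x ⊛ y)[3] = -3

x ⊛ y = [-6, -3, -6, -3]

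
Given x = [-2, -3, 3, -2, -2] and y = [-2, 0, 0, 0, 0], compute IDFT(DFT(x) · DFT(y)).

(x ⊛ y)[n] = Σ(m=0 to 4) x[m] · y[(n-m) mod 5]

Computing each output sample:
(x ⊛ y)[0] = 4
(x ⊛ y)[1] = 6
(x ⊛ y)[2] = -6
(x ⊛ y)[3] = 4
(x ⊛ y)[4] = 4

x ⊛ y = [4, 6, -6, 4, 4]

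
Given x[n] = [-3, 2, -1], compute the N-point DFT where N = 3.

X[k] = Σ(n=0 to 2) x[n] · ω_3^(nk)
where ω_3 = e^(-2πi/3)

Computing each X[k]:
X[0] = -2
X[1] = -3.5000-2.5981i
X[2] = -3.5000+2.5981i

X = [-2, -3.5000-2.5981i, -3.5000+2.5981i]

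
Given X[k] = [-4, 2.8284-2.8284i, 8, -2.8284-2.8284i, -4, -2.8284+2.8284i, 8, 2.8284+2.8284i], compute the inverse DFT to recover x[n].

x[n] = (1/8) Σ(k=0 to 7) X[k] · e^(2πikn/8)

Computing each x[n]:
x[0] = 1
x[1] = 2
x[2] = -3
x[3] = 0
x[4] = 1
x[5] = -2
x[6] = -3
x[7] = 0

x = [1, 2, -3, 0, 1, -2, -3, 0]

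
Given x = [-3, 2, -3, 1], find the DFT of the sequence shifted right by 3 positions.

Time shift by 3: X_shifted[k] = ω_4^(3k) · X[k]
Shifted x = [2, -3, 1, -3]

DFT(x[n-3]) = [-3, 1, 9, 1]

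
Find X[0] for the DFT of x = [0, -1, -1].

X[0] = Σ(n=0 to 2) x[n] · ω_3^0 = Σ x[n]
= (0) + (-1) + (-1)

X[0] = -2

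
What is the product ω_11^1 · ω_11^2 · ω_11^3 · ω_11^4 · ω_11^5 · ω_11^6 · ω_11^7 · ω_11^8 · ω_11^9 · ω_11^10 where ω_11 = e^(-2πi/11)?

The primitive 11th roots of unity are ω_11^k for k coprime to 11: k ∈ {1, 2, 3, 4, 5, 6, 7, 8, 9, 10}
Their product equals the constant term of the cyclotomic polynomial Φ_11(x) up to sign.
For n ≥ 3, the product of all primitive nth roots of unity is 1. (For n=1 it is 1; for n=2 it is -1.)

1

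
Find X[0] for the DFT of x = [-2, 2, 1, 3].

X[0] = Σ(n=0 to 3) x[n] · ω_4^0 = Σ x[n]
= (-2) + (2) + (1) + (3)

X[0] = 4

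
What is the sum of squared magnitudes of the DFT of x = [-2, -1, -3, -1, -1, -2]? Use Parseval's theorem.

Parseval: Σ|x[n]|² = (1/N)Σ|X[k]|², so Σ|X[k]|² = N·Σ|x[n]|² = 6·20.0000

Σ|X[k]|² = N·Σ|x[n]|² = 6·20.0000 = 120.0000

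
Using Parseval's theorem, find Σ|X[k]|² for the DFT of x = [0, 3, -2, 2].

Parseval: Σ|x[n]|² = (1/N)Σ|X[k]|², so Σ|X[k]|² = N·Σ|x[n]|² = 4·17.0000

Σ|X[k]|² = N·Σ|x[n]|² = 4·17.0000 = 68.0000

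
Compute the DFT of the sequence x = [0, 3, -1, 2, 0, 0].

X[k] = Σ(n=0 to 5) x[n] · ω_6^(nk)
where ω_6 = e^(-2πi/6)

Computing each X[k]:
X[0] = 4
X[1] = -1.7321i
X[2] = 1.0000-3.4641i
X[3] = -6
X[4] = 1.0000+3.4641i
X[5] = 1.7321i

X = [4, -1.7321i, 1.0000-3.4641i, -6, 1.0000+3.4641i, 1.7321i]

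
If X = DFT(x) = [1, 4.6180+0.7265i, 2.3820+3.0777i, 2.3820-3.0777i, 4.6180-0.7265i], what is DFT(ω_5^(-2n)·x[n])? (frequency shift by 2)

Modulation property: DFT(ω_5^(-2n)·x[n]) = X[(k-2) mod 5], so circularly shift X by 2 positions.

X[k-2] = [2.3820-3.0777i, 4.6180-0.7265i, 1, 4.6180+0.7265i, 2.3820+3.0777i]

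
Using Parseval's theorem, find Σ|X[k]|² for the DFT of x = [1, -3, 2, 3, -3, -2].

Parseval: Σ|x[n]|² = (1/N)Σ|X[k]|², so Σ|X[k]|² = N·Σ|x[n]|² = 6·36.0000

Σ|X[k]|² = N·Σ|x[n]|² = 6·36.0000 = 216.0000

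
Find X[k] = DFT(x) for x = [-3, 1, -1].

X[k] = Σ(n=0 to 2) x[n] · ω_3^(nk)
where ω_3 = e^(-2πi/3)

Computing each X[k]:
X[0] = -3
X[1] = -3.0000-1.7321i
X[2] = -3.0000+1.7321i

X = [-3, -3.0000-1.7321i, -3.0000+1.7321i]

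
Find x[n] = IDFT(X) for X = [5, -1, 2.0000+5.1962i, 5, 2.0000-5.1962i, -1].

x[n] = (1/6) Σ(k=0 to 5) X[k] · e^(2πikn/6)

Computing each x[n]:
x[0] = 2
x[1] = -2
x[2] = 3
x[3] = 1
x[4] = 0
x[5] = 1

x = [2, -2, 3, 1, 0, 1]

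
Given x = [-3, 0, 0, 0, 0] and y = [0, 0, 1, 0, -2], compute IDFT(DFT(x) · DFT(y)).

(x ⊛ y)[n] = Σ(m=0 to 4) x[m] · y[(n-m) mod 5]

Computing each output sample:
(x ⊛ y)[0] = 0
(x ⊛ y)[1] = 0
(x ⊛ y)[2] = -3
(x ⊛ y)[3] = 0
(x ⊛ y)[4] = 6

x ⊛ y = [0, 0, -3, 0, 6]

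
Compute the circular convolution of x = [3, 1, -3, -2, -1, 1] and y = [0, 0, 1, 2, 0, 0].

(x ⊛ y)[n] = Σ(m=0 to 5) x[m] · y[(n-m) mod 6]

Computing each output sample:
(x ⊛ y)[0] = -5
(x ⊛ y)[1] = -1
(x ⊛ y)[2] = 5
(x ⊛ y)[3] = 7
(x ⊛ y)[4] = -1
(x ⊛ y)[5] = -8

x ⊛ y = [-5, -1, 5, 7, -1, -8]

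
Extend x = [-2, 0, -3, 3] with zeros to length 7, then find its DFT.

Original 4-point DFT: [-2, 1+3i, -8, 1-3i]
Zero-padded 7-point DFT provides frequency interpolation.

DFT_7([x, 0, ...]) = [-2, -4.0353+1.6231i, 2.5734+1.0438i, -4.5380-5.2703i, -4.5380+5.2703i, 2.5734-1.0438i, -4.0353-1.6231i]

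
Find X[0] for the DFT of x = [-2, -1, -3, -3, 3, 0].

X[0] = Σ(n=0 to 5) x[n] · ω_6^0 = Σ x[n]
= (-2) + (-1) + (-3) + (-3) + (3) + (0)

X[0] = -6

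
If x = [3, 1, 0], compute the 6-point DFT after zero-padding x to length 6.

Original 3-point DFT: [4, 2.5000-0.8660i, 2.5000+0.8660i]
Zero-padded 6-point DFT provides frequency interpolation.

DFT_6([x, 0, ...]) = [4, 3.5000-0.8660i, 2.5000-0.8660i, 2, 2.5000+0.8660i, 3.5000+0.8660i]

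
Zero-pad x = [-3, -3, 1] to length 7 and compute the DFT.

Original 3-point DFT: [-5, -2.0000+3.4641i, -2.0000-3.4641i]
Zero-padded 7-point DFT provides frequency interpolation.

DFT_7([x, 0, ...]) = [-5, -5.0930+1.3706i, -3.2334+3.3587i, 0.3264+2.0835i, 0.3264-2.0835i, -3.2334-3.3587i, -5.0930-1.3706i]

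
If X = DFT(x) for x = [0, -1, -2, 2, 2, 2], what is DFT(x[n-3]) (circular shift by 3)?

Time shift by 3: X_shifted[k] = ω_6^(3k) · X[k]
Shifted x = [2, 2, 2, 0, -1, -2]

DFT(x[n-3]) = [3, 1.5000-6.0622i, 1.5000-0.8660i, 3, 1.5000+0.8660i, 1.5000+6.0622i]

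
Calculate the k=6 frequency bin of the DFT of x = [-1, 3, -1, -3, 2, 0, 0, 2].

X[6] = Σ(n=0 to 7) x[n] · ω_8^(6n) where ω_8 = e^(-2πi/8)
= (-1)·ω_8^0 + (3)·ω_8^6 + (-1)·ω_8^12 + (-3)·ω_8^18 + (2)·ω_8^24 + (0)·ω_8^30 + (0)·ω_8^36 + (2)·ω_8^42

X[6] = 2+4i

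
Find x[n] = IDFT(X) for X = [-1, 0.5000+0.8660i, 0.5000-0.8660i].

x[n] = (1/3) Σ(k=0 to 2) X[k] · e^(2πikn/3)

Computing each x[n]:
x[0] = 0
x[1] = -1
x[2] = 0

x = [0, -1, 0]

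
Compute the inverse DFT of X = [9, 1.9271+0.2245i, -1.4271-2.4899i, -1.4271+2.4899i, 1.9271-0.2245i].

x[n] = (1/5) Σ(k=0 to 4) X[k] · e^(2πikn/5)

Computing each x[n]:
x[0] = 2
x[1] = 3
x[2] = 0
x[3] = 2
x[4] = 2

x = [2, 3, 0, 2, 2]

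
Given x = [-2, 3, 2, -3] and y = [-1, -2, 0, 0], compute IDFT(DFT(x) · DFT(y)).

(x ⊛ y)[n] = Σ(m=0 to 3) x[m] · y[(n-m) mod 4]

Computing each output sample:
(x ⊛ y)[0] = 8
(x ⊛ y)[1] = 1
(x ⊛ y)[2] = -8
(x ⊛ y)[3] = -1

x ⊛ y = [8, 1, -8, -1]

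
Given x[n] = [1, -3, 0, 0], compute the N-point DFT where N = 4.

X[k] = Σ(n=0 to 3) x[n] · ω_4^(nk)
where ω_4 = e^(-2πi/4)

Computing each X[k]:
X[0] = -2
X[1] = 1+3i
X[2] = 4
X[3] = 1-3i

X = [-2, 1+3i, 4, 1-3i]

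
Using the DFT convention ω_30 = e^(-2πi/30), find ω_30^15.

ω_30^15 = e^(-2πi·15/30)
= cos(-2π·15/30) + i·sin(-2π·15/30)
= cos(-30π/30) + i·sin(-30π/30)

ω_30^15 = cos(-30π/30) + i·sin(-30π/30) = -1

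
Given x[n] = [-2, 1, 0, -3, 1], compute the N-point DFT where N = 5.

X[k] = Σ(n=0 to 4) x[n] · ω_5^(nk)
where ω_5 = e^(-2πi/5)

Computing each X[k]:
X[0] = -3
X[1] = 1.0451-1.7634i
X[2] = -4.5451+2.8532i
X[3] = -4.5451-2.8532i
X[4] = 1.0451+1.7634i

X = [-3, 1.0451-1.7634i, -4.5451+2.8532i, -4.5451-2.8532i, 1.0451+1.7634i]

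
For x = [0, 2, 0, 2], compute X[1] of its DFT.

X[1] = Σ(n=0 to 3) x[n] · ω_4^(1n) where ω_4 = e^(-2πi/4)
= (0)·ω_4^0 + (2)·ω_4^1 + (0)·ω_4^2 + (2)·ω_4^3

X[1] = 0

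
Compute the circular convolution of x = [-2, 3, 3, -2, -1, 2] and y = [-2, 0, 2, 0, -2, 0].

(x ⊛ y)[n] = Σ(m=0 to 5) x[m] · y[(n-m) mod 6]

Computing each output sample:
(x ⊛ y)[0] = -4
(x ⊛ y)[1] = 2
(x ⊛ y)[2] = -8
(x ⊛ y)[3] = 6
(x ⊛ y)[4] = 12
(x ⊛ y)[5] = -14

x ⊛ y = [-4, 2, -8, 6, 12, -14]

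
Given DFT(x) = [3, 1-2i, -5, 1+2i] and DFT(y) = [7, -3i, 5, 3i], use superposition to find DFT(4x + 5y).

By linearity: DFT(4x + 5y) = 4·DFT(x) + 5·DFT(y)
= 4·[3, 1-2i, -5, 1+2i] + 5·[7, -3i, 5, 3i]

Computing element-wise:
Z[0] = 4·(3) + 5·(7) = 47
Z[1] = 4·(1-2i) + 5·(-3i) = 4-23i
Z[2] = 4·(-5) + 5·(5) = 5
Z[3] = 4·(1+2i) + 5·(3i) = 4+23i

DFT(4x + 5y) = 4·X + 5·Y = [47, 4-23i, 5, 4+23i]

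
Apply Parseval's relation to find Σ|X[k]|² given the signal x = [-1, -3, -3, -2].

Parseval: Σ|x[n]|² = (1/N)Σ|X[k]|², so Σ|X[k]|² = N·Σ|x[n]|² = 4·23.0000

Σ|X[k]|² = N·Σ|x[n]|² = 4·23.0000 = 92.0000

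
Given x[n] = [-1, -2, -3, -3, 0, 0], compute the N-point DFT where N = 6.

X[k] = Σ(n=0 to 5) x[n] · ω_6^(nk)
where ω_6 = e^(-2πi/6)

Computing each X[k]:
X[0] = -9
X[1] = 2.5000+4.3301i
X[2] = -1.5000-0.8660i
X[3] = 1
X[4] = -1.5000+0.8660i
X[5] = 2.5000-4.3301i

X = [-9, 2.5000+4.3301i, -1.5000-0.8660i, 1, -1.5000+0.8660i, 2.5000-4.3301i]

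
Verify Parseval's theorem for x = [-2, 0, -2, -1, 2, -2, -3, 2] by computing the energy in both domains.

Time domain:
Σ|x[n]|² = |-2|² + |0|² + |-2|² + |-1|² + |2|² + |-2|² + |-3|² + |2|² = 30.0000

Frequency domain:
(1/8)Σ|X[k]|² = (1/8)(|-6|² + |-0.4645-0.2929i|² + |5+3i|² + |-7.5355+1.7071i|² + |-4|² + |-7.5355-1.7071i|² + |5-3i|² + |-0.4645+0.2929i|²) = (1/8)·240.0000 = 30.0000

Both sides agree, confirming Parseval's theorem.

Σ|x[n]|² = (1/N)Σ|X[k]|² = 30.0000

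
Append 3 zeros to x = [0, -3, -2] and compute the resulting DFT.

Original 3-point DFT: [-5, 2.5000+0.8660i, 2.5000-0.8660i]
Zero-padded 6-point DFT provides frequency interpolation.

DFT_6([x, 0, ...]) = [-5, -0.5000+4.3301i, 2.5000+0.8660i, 1, 2.5000-0.8660i, -0.5000-4.3301i]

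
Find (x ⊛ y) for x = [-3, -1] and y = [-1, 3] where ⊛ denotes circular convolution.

(x ⊛ y)[n] = Σ(m=0 to 1) x[m] · y[(n-m) mod 2]

Computing each output sample:
(x ⊛ y)[0] = 0
(x ⊛ y)[1] = -8

x ⊛ y = [0, -8]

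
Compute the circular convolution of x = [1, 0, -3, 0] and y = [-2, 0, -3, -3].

(x ⊛ y)[n] = Σ(m=0 to 3) x[m] · y[(n-m) mod 4]

Computing each output sample:
(x ⊛ y)[0] = 7
(x ⊛ y)[1] = 9
(x ⊛ y)[2] = 3
(x ⊛ y)[3] = -3

x ⊛ y = [7, 9, 3, -3]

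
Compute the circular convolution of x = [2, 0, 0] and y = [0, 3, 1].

(x ⊛ y)[n] = Σ(m=0 to 2) x[m] · y[(n-m) mod 3]

Computing each output sample:
(x ⊛ y)[0] = 0
(x ⊛ y)[1] = 6
(x ⊛ y)[2] = 2

x ⊛ y = [0, 6, 2]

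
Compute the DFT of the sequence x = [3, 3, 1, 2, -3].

X[k] = Σ(n=0 to 4) x[n] · ω_5^(nk)
where ω_5 = e^(-2πi/5)

Computing each X[k]:
X[0] = 6
X[1] = 0.5729-5.1186i
X[2] = 3.9271-4.4778i
X[3] = 3.9271+4.4778i
X[4] = 0.5729+5.1186i

X = [6, 0.5729-5.1186i, 3.9271-4.4778i, 3.9271+4.4778i, 0.5729+5.1186i]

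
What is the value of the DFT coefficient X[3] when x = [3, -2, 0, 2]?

X[3] = Σ(n=0 to 3) x[n] · ω_4^(3n) where ω_4 = e^(-2πi/4)
= (3)·ω_4^0 + (-2)·ω_4^3 + (0)·ω_4^6 + (2)·ω_4^9

X[3] = 3-4i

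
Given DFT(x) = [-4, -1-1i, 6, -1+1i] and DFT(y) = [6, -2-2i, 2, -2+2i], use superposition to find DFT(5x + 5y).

By linearity: DFT(5x + 5y) = 5·DFT(x) + 5·DFT(y)
= 5·[-4, -1-1i, 6, -1+1i] + 5·[6, -2-2i, 2, -2+2i]

Computing element-wise:
Z[0] = 5·(-4) + 5·(6) = 10
Z[1] = 5·(-1-1i) + 5·(-2-2i) = -15-15i
Z[2] = 5·(6) + 5·(2) = 40
Z[3] = 5·(-1+1i) + 5·(-2+2i) = -15+15i

DFT(5x + 5y) = 5·X + 5·Y = [10, -15-15i, 40, -15+15i]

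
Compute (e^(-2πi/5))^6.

Since ω_5^5 = 1, powers reduce modulo 5.
6 mod 5 = 1
So ω_5^6 = ω_5^1 = e^(-2πi·1/5)

ω_5^6 = ω_5^1 = 0.3090-0.9511i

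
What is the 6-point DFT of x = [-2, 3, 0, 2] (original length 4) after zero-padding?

Original 4-point DFT: [3, -2-1i, -7, -2+1i]
Zero-padded 6-point DFT provides frequency interpolation.

DFT_6([x, 0, ...]) = [3, -2.5000-2.5981i, -1.5000-2.5981i, -7, -1.5000+2.5981i, -2.5000+2.5981i]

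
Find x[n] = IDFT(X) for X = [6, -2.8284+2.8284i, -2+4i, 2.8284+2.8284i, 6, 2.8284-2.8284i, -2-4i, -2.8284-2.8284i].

x[n] = (1/8) Σ(k=0 to 7) X[k] · e^(2πikn/8)

Computing each x[n]:
x[0] = 1
x[1] = -3
x[2] = 2
x[3] = 1
x[4] = 1
x[5] = 1
x[6] = 2
x[7] = 1

x = [1, -3, 2, 1, 1, 1, 2, 1]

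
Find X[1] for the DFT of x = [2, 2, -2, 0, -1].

X[1] = Σ(n=0 to 4) x[n] · ω_5^(1n) where ω_5 = e^(-2πi/5)
= (2)·ω_5^0 + (2)·ω_5^1 + (-2)·ω_5^2 + (0)·ω_5^3 + (-1)·ω_5^4

X[1] = 3.9271-1.6776i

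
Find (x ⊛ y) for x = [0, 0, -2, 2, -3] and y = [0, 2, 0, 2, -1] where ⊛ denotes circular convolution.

(x ⊛ y)[n] = Σ(m=0 to 4) x[m] · y[(n-m) mod 5]

Computing each output sample:
(x ⊛ y)[0] = -10
(x ⊛ y)[1] = 6
(x ⊛ y)[2] = -8
(x ⊛ y)[3] = -1
(x ⊛ y)[4] = 4

x ⊛ y = [-10, 6, -8, -1, 4]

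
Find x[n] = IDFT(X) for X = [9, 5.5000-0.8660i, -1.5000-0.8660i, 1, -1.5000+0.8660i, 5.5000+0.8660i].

x[n] = (1/6) Σ(k=0 to 5) X[k] · e^(2πikn/6)

Computing each x[n]:
x[0] = 3
x[1] = 3
x[2] = 1
x[3] = -1
x[4] = 1
x[5] = 2

x = [3, 3, 1, -1, 1, 2]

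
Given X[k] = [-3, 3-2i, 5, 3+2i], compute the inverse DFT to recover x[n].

x[n] = (1/4) Σ(k=0 to 3) X[k] · e^(2πikn/4)

Computing each x[n]:
x[0] = 2
x[1] = -1
x[2] = -1
x[3] = -3

x = [2, -1, -1, -3]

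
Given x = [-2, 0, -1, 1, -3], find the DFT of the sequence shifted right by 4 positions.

Time shift by 4: X_shifted[k] = ω_5^(4k) · X[k]
Shifted x = [0, -1, 1, -3, -2]

DFT(x[n-4]) = [-5, 0.6910-3.3022i, 1.8090+3.2164i, 1.8090-3.2164i, 0.6910+3.3022i]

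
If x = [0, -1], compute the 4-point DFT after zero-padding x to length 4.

Original 2-point DFT: [-1, 1]
Zero-padded 4-point DFT provides frequency interpolation.

DFT_4([x, 0, ...]) = [-1, 1i, 1, -1i]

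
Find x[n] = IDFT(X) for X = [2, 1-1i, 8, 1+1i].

x[n] = (1/4) Σ(k=0 to 3) X[k] · e^(2πikn/4)

Computing each x[n]:
x[0] = 3
x[1] = -1
x[2] = 2
x[3] = -2

x = [3, -1, 2, -2]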